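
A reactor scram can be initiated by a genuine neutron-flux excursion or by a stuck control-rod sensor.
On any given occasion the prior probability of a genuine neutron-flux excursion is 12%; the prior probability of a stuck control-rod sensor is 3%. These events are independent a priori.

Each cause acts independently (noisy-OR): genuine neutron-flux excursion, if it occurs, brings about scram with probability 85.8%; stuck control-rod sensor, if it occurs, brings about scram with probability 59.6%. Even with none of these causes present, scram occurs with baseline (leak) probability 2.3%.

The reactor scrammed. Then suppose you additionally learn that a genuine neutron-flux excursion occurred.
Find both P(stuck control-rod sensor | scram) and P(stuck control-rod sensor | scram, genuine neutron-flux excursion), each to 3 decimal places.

P(stuck control-rod sensor | scram) ≈ 0.139; P(stuck control-rod sensor | scram, genuine neutron-flux excursion) ≈ 0.033

Under noisy-OR, P(scram | causes) = 1 − (1−0.023)·∏(1−qᵢ) over the active causes.
By total probability over the 4 (genuine neutron-flux excursion, stuck control-rod sensor) configurations:
  P(scram) = 0.023·0.88·0.97 + 0.605292·0.88·0.03 + 0.861266·0.12·0.97 + 0.943951·0.12·0.03
        = 0.019633 + 0.015980 + 0.100251 + 0.003398 = 0.139262
The terms with stuck control-rod sensor present sum to 0.019378, so
  P(stuck control-rod sensor | scram) = 0.019378 / 0.139262 ≈ 0.139

Now also conditioning on genuine neutron-flux excursion=true:
Sum P(scram|·) weighted by the priors over both values of stuck control-rod sensor:
  P(scram | genuine neutron-flux excursion) = 0.861266·0.97 + 0.943951·0.03
        = 0.835428 + 0.028319 = 0.863747
The terms with stuck control-rod sensor present sum to 0.028319, so
  P(stuck control-rod sensor | scram, genuine neutron-flux excursion) = 0.028319 / 0.863747 ≈ 0.033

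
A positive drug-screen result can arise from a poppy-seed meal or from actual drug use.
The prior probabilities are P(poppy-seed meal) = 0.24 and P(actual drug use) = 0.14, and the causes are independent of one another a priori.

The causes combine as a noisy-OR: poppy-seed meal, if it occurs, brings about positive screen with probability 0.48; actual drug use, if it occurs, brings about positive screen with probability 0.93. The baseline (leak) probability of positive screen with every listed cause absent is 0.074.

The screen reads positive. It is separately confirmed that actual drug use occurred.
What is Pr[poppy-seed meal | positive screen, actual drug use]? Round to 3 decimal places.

Pr[poppy-seed meal | positive screen, actual drug use] ≈ 0.246

Under noisy-OR, P(positive screen | causes) = 1 − (1−0.074)·∏(1−qᵢ) over the active causes.
P(positive screen | actual drug use) = 0.93518×0.76 + 0.966294×0.24 = 0.710737 + 0.231911 = 0.942648
Restricting to configurations with poppy-seed meal present: 0.966294×0.24 = 0.231911.
P(poppy-seed meal | positive screen, actual drug use) = 0.231911 / 0.942648 ≈ 0.246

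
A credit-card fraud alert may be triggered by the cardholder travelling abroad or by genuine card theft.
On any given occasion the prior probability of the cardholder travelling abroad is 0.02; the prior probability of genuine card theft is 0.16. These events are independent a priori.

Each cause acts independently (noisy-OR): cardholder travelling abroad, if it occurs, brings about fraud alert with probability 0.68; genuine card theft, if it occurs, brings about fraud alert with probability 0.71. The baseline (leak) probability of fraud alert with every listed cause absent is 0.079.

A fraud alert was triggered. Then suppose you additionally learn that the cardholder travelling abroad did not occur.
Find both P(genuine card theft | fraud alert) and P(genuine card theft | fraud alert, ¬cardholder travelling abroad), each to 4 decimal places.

P(genuine card theft | fraud alert) ≈ 0.6052; P(genuine card theft | fraud alert, ¬cardholder travelling abroad) ≈ 0.6386

Under noisy-OR, P(fraud alert | causes) = 1 − (1−0.079)·∏(1−qᵢ) over the active causes.
Sum P(fraud alert|·) weighted by the priors over the 4 (cardholder travelling abroad, genuine card theft) configurations:
  P(fraud alert) = 0.079·0.98·0.84 + 0.73291·0.98·0.16 + 0.70528·0.02·0.84 + 0.914531·0.02·0.16
        = 0.065033 + 0.114920 + 0.011849 + 0.002926 = 0.194728
The terms with genuine card theft present sum to 0.117846, so
  P(genuine card theft | fraud alert) = 0.117846 / 0.194728 ≈ 0.6052

Now condition on the additional information:
P(fraud alert | ¬cardholder travelling abroad) = 0.079×0.84 + 0.73291×0.16 = 0.066360 + 0.117266 = 0.183626
Of this, 0.117266 comes from 0.73291×0.16 (the genuine card theft=true cases).
So P(genuine card theft | fraud alert, ¬cardholder travelling abroad) = 0.117266/0.183626 ≈ 0.6386.
With cardholder travelling abroad excluded, genuine card theft must carry more of the explanatory weight for the fraud alert.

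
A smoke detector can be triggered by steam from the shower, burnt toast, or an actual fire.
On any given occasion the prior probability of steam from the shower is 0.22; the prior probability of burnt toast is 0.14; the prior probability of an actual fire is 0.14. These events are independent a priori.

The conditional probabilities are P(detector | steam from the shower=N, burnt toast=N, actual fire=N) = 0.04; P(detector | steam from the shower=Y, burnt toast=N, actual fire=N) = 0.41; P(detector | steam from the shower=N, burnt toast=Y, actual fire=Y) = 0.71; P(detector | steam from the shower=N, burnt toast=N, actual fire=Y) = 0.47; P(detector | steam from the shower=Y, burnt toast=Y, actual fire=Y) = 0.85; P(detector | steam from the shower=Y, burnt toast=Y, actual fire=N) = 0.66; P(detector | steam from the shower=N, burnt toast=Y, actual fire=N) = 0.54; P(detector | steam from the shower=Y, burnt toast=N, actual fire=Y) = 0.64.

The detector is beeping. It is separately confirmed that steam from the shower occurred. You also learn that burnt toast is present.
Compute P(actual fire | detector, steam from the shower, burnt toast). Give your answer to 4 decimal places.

P(actual fire | detector, steam from the shower, burnt toast) ≈ 0.1733

Sum P(detector|·) weighted by the priors over both values of actual fire:
  P(detector | steam from the shower, burnt toast) = 0.66×0.86 + 0.85×0.14
        = 0.567600 + 0.119000 = 0.686600
Configurations with actual fire contribute 0.119000, so
  P(actual fire | detector, steam from the shower, burnt toast) = 0.119000 / 0.686600 ≈ 0.1733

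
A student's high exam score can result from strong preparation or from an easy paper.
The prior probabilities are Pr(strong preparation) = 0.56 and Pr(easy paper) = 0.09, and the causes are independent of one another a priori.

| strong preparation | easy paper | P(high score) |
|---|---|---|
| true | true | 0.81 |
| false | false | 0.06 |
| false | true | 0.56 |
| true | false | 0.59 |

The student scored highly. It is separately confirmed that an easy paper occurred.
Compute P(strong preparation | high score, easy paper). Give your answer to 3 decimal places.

P(strong preparation | high score, easy paper) ≈ 0.648

P(high score | easy paper) = 0.56×0.44 + 0.81×0.56 = 0.246400 + 0.453600 = 0.700000
Restricting to configurations with strong preparation present: 0.81×0.56 = 0.453600.
Hence the posterior is 0.453600/0.700000 ≈ 0.648.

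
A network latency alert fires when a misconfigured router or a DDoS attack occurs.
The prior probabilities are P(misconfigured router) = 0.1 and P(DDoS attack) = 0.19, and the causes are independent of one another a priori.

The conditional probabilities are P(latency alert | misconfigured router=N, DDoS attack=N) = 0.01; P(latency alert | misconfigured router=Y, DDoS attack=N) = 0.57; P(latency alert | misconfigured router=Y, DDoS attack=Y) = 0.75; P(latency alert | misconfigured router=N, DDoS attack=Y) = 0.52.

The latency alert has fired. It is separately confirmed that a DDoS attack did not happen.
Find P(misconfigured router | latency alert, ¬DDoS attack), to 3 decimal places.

By total probability over both values of misconfigured router:
  P(latency alert | ¬DDoS attack) = 0.01·0.9 + 0.57·0.1
        = 0.009000 + 0.057000 = 0.066000
The terms with misconfigured router present sum to 0.057000, so
  P(misconfigured router | latency alert, ¬DDoS attack) = 0.057000 / 0.066000 ≈ 0.864

P(misconfigured router | latency alert, ¬DDoS attack) ≈ 0.864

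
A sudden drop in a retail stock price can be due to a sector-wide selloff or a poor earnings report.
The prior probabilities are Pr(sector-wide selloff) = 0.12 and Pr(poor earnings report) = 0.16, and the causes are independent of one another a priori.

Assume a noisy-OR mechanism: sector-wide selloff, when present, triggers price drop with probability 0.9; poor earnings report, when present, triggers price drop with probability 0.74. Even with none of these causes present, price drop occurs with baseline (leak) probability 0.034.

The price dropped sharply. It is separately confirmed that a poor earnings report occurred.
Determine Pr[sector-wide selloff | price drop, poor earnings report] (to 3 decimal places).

Under noisy-OR, P(price drop | causes) = 1 − (1−0.034)·∏(1−qᵢ) over the active causes.
By total probability over both values of sector-wide selloff:
  P(price drop | poor earnings report) = 0.74884×0.88 + 0.974884×0.12
        = 0.658979 + 0.116986 = 0.775965
Keeping only the sector-wide selloff-present terms gives 0.116986, so
  P(sector-wide selloff | price drop, poor earnings report) = 0.116986 / 0.775965 ≈ 0.151

Pr[sector-wide selloff | price drop, poor earnings report] ≈ 0.151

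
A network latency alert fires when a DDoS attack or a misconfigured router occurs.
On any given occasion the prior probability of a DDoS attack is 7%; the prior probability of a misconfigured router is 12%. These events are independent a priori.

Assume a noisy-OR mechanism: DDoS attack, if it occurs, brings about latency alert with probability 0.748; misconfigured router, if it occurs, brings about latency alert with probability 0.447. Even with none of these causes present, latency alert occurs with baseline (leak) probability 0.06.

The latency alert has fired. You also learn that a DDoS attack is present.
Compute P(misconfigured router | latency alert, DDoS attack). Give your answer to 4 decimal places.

P(misconfigured router | latency alert, DDoS attack) ≈ 0.1344

Under noisy-OR, P(latency alert | causes) = 1 − (1−0.06)·∏(1−qᵢ) over the active causes.
Enumerate both values of misconfigured router and weight by the priors:
  P(latency alert | DDoS attack) = 0.76312×0.88 + 0.869005×0.12
        = 0.671546 + 0.104281 = 0.775827
Keeping only the misconfigured router-present terms gives 0.104281, so
  P(misconfigured router | latency alert, DDoS attack) = 0.104281 / 0.775827 ≈ 0.1344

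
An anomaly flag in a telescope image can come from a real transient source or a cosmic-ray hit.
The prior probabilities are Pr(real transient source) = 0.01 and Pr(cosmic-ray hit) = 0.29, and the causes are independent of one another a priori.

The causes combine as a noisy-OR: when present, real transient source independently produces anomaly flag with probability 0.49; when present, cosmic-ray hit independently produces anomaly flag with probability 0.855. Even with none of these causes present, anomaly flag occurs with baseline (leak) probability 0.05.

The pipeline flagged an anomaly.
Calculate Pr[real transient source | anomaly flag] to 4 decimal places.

Pr[real transient source | anomaly flag] ≈ 0.0220

Under noisy-OR, P(anomaly flag | causes) = 1 − (1−0.05)·∏(1−qᵢ) over the active causes.
For the numerator, keep only real transient source=true terms: 0.003660 + 0.002696 = 0.006356
The normalizing constant is 0.05*0.99*0.71 + 0.86225*0.99*0.29 + 0.5155*0.01*0.71 + 0.929747*0.01*0.29 = 0.289053
P(real transient source | anomaly flag) = 0.006356/0.289053 ≈ 0.0220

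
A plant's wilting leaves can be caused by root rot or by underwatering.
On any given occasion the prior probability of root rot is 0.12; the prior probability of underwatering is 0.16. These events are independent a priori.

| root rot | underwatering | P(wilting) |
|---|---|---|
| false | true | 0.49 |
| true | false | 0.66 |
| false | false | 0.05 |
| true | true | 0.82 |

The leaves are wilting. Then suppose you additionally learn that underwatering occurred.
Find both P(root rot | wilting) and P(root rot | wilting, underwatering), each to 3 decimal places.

P(root rot | wilting) ≈ 0.437; P(root rot | wilting, underwatering) ≈ 0.186

P(wilting) = 0.05×0.88×0.84 + 0.49×0.88×0.16 + 0.66×0.12×0.84 + 0.82×0.12×0.16 = 0.036960 + 0.068992 + 0.066528 + 0.015744 = 0.188224
The root rot-present share is 0.066528 + 0.015744 = 0.082272.
Hence the posterior is 0.082272/0.188224 ≈ 0.437.

Now condition on the additional information:
Enumerate both values of root rot and weight by the priors:
  P(wilting | underwatering) = 0.49×0.88 + 0.82×0.12
        = 0.431200 + 0.098400 = 0.529600
Configurations with root rot contribute 0.098400, so
  P(root rot | wilting, underwatering) = 0.098400 / 0.529600 ≈ 0.186
The drop from 0.437 to 0.186 is the explaining-away (discounting) effect.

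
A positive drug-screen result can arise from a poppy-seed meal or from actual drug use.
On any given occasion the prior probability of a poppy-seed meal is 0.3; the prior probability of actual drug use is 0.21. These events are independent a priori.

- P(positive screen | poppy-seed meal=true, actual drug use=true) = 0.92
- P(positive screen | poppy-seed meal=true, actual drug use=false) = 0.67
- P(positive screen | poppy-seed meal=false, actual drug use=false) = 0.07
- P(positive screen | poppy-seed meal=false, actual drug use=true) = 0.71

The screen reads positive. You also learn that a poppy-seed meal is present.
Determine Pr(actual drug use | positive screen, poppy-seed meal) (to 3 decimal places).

Pr(actual drug use | positive screen, poppy-seed meal) ≈ 0.267

P(positive screen | poppy-seed meal) = 0.67·0.79 + 0.92·0.21 = 0.529300 + 0.193200 = 0.722500
Of this, 0.193200 comes from 0.92·0.21 (the actual drug use=true cases).
P(actual drug use | positive screen, poppy-seed meal) = 0.193200 / 0.722500 ≈ 0.267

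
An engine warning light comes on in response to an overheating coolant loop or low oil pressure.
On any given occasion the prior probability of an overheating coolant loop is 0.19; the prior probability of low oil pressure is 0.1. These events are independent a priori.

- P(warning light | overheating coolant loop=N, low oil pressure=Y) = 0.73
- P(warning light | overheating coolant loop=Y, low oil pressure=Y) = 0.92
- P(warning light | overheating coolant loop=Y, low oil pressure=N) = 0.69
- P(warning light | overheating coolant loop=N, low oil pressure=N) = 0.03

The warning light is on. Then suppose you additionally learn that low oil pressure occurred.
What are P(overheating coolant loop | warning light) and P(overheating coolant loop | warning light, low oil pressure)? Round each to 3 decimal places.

P(warning light) = 0.03*0.81*0.9 + 0.73*0.81*0.1 + 0.69*0.19*0.9 + 0.92*0.19*0.1 = 0.021870 + 0.059130 + 0.117990 + 0.017480 = 0.216470
Restricting to configurations with overheating coolant loop present: 0.117990 + 0.017480 = 0.135470.
So P(overheating coolant loop | warning light) = 0.135470/0.216470 ≈ 0.626.

Now condition on the additional information:
P(warning light | low oil pressure) = 0.73·0.81 + 0.92·0.19 = 0.591300 + 0.174800 = 0.766100
Of this, 0.174800 comes from 0.92·0.19 (the overheating coolant loop=true cases).
Hence the posterior is 0.174800/0.766100 ≈ 0.228.
— low oil pressure explains away the evidence for overheating coolant loop.

P(overheating coolant loop | warning light) ≈ 0.626; P(overheating coolant loop | warning light, low oil pressure) ≈ 0.228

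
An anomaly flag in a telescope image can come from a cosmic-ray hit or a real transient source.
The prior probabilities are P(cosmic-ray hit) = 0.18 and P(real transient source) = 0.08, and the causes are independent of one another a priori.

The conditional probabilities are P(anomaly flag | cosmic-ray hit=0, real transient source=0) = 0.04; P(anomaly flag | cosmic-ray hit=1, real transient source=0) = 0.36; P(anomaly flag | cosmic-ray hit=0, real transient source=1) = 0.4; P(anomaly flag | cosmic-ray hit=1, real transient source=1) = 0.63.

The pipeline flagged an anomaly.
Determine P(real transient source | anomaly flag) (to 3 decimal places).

Weight on real transient source=true, given the evidence: 0.026240 + 0.009072 = 0.035312
Normalizer over all consistent configurations: 0.04·0.82·0.92 + 0.4·0.82·0.08 + 0.36·0.18·0.92 + 0.63·0.18·0.08 = 0.125104
Posterior = 0.035312 / 0.125104 ≈ 0.282

P(real transient source | anomaly flag) ≈ 0.282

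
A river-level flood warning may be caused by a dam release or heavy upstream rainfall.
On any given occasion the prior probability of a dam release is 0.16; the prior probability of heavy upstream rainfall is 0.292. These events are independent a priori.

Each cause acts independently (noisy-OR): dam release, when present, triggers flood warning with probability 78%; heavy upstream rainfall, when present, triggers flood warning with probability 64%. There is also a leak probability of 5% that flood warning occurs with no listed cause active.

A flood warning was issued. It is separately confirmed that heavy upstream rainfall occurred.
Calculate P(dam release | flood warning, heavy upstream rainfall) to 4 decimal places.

Under noisy-OR, P(flood warning | causes) = 1 − (1−0.05)·∏(1−qᵢ) over the active causes.
For the numerator, keep only dam release=true terms: 0.92476·0.16 = 0.147962
The normalizing constant is 0.658·0.84 + 0.92476·0.16 = 0.700682
P(dam release | flood warning, heavy upstream rainfall) = 0.147962/0.700682 ≈ 0.2112

P(dam release | flood warning, heavy upstream rainfall) ≈ 0.2112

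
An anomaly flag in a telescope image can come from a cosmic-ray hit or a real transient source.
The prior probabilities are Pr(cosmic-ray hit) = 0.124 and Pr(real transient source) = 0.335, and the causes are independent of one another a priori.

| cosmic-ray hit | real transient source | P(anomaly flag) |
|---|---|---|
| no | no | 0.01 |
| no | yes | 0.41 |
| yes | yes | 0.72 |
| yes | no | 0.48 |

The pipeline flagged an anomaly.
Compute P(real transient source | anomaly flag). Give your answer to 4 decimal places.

P(anomaly flag) = 0.01·0.876·0.665 + 0.41·0.876·0.335 + 0.48·0.124·0.665 + 0.72·0.124·0.335 = 0.005825 + 0.120319 + 0.039581 + 0.029909 = 0.195634
Restricting to configurations with real transient source present: 0.120319 + 0.029909 = 0.150228.
So P(real transient source | anomaly flag) = 0.150228/0.195634 ≈ 0.7679.

P(real transient source | anomaly flag) ≈ 0.7679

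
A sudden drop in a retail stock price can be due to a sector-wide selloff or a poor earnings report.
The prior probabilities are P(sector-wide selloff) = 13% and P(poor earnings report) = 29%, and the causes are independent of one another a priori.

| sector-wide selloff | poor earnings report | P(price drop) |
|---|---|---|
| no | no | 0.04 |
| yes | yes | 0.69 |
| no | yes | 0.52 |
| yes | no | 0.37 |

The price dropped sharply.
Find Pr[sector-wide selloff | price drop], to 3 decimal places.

Weight on sector-wide selloff=true, given the evidence: 0.034151 + 0.026013 = 0.060164
Denominator P(price drop): 0.04·0.87·0.71 + 0.52·0.87·0.29 + 0.37·0.13·0.71 + 0.69·0.13·0.29 = 0.216068
P(sector-wide selloff | price drop) = 0.060164/0.216068 ≈ 0.278

Pr[sector-wide selloff | price drop] ≈ 0.278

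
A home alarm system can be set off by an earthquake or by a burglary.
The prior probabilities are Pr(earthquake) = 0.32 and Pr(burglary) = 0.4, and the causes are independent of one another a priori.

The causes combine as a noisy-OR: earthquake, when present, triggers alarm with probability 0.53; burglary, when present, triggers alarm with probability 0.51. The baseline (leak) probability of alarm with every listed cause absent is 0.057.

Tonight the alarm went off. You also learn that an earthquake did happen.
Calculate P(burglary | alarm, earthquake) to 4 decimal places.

Under noisy-OR, P(alarm | causes) = 1 − (1−0.057)·∏(1−qᵢ) over the active causes.
Enumerate both values of burglary and weight by the priors:
  P(alarm | earthquake) = 0.55679·0.6 + 0.782827·0.4
        = 0.334074 + 0.313131 = 0.647205
Keeping only the burglary-present terms gives 0.313131, so
  P(burglary | alarm, earthquake) = 0.313131 / 0.647205 ≈ 0.4838

P(burglary | alarm, earthquake) ≈ 0.4838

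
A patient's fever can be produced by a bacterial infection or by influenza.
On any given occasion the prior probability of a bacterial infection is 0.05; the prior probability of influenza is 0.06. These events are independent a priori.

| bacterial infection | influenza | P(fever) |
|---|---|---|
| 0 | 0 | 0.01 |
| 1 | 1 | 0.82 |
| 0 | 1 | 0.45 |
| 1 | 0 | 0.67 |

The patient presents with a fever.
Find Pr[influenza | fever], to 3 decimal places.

For the numerator, keep only influenza=true terms: 0.025650 + 0.002460 = 0.028110
Denominator P(fever): 0.01*0.95*0.94 + 0.45*0.95*0.06 + 0.67*0.05*0.94 + 0.82*0.05*0.06 = 0.068530
Posterior = 0.028110 / 0.068530 ≈ 0.410

Pr[influenza | fever] ≈ 0.410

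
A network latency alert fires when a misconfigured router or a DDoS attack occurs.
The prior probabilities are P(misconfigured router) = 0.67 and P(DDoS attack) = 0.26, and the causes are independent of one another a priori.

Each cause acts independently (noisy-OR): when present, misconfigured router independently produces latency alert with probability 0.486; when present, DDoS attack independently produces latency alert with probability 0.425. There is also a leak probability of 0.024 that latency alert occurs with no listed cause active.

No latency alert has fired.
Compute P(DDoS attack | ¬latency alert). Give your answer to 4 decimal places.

P(DDoS attack | ¬latency alert) ≈ 0.1681

Under noisy-OR, P(latency alert | causes) = 1 − (1−0.024)·∏(1−qᵢ) over the active causes.
By total probability over the 4 (misconfigured router, DDoS attack) configurations:
  P(¬latency alert) = 0.976*0.33*0.74 + 0.5612*0.33*0.26 + 0.501664*0.67*0.74 + 0.288457*0.67*0.26
        = 0.238339 + 0.048151 + 0.248725 + 0.050249 = 0.585464
The terms with DDoS attack present sum to 0.098400, so
  P(DDoS attack | ¬latency alert) = 0.098400 / 0.585464 ≈ 0.1681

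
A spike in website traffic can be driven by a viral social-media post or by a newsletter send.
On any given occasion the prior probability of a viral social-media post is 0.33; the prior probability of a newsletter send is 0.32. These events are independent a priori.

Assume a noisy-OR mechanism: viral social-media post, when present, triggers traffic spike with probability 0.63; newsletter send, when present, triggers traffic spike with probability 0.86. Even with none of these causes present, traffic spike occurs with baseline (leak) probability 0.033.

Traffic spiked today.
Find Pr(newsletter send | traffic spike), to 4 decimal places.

Under noisy-OR, P(traffic spike | causes) = 1 − (1−0.033)·∏(1−qᵢ) over the active causes.
P(traffic spike) = 0.033×0.67×0.68 + 0.86462×0.67×0.32 + 0.64221×0.33×0.68 + 0.949909×0.33×0.32 = 0.015035 + 0.185375 + 0.144112 + 0.100310 = 0.444832
Restricting to configurations with newsletter send present: 0.185375 + 0.100310 = 0.285685.
Hence the posterior is 0.285685/0.444832 ≈ 0.6422.

Pr(newsletter send | traffic spike) ≈ 0.6422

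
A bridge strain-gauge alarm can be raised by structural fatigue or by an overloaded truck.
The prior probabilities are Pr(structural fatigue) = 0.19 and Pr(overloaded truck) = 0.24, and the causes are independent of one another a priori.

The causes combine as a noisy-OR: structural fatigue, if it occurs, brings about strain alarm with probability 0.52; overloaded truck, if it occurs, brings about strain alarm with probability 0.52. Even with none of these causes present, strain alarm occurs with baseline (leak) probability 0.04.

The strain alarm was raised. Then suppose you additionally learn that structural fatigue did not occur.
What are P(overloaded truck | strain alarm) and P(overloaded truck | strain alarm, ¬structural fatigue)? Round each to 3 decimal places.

P(overloaded truck | strain alarm) ≈ 0.578; P(overloaded truck | strain alarm, ¬structural fatigue) ≈ 0.810

Under noisy-OR, P(strain alarm | causes) = 1 − (1−0.04)·∏(1−qᵢ) over the active causes.
By total probability over the 4 (structural fatigue, overloaded truck) configurations:
  P(strain alarm) = 0.04*0.81*0.76 + 0.5392*0.81*0.24 + 0.5392*0.19*0.76 + 0.778816*0.19*0.24
        = 0.024624 + 0.104820 + 0.077860 + 0.035514 = 0.242818
The terms with overloaded truck present sum to 0.140334, so
  P(overloaded truck | strain alarm) = 0.140334 / 0.242818 ≈ 0.578

With the extra evidence:
For the numerator, keep only overloaded truck=true terms: 0.5392×0.24 = 0.129408
Normalizer over all consistent configurations: 0.04×0.76 + 0.5392×0.24 = 0.159808
P(overloaded truck | strain alarm, ¬structural fatigue) = 0.129408/0.159808 ≈ 0.810
Ruling out structural fatigue raises the posterior on overloaded truck — the flip side of explaining away.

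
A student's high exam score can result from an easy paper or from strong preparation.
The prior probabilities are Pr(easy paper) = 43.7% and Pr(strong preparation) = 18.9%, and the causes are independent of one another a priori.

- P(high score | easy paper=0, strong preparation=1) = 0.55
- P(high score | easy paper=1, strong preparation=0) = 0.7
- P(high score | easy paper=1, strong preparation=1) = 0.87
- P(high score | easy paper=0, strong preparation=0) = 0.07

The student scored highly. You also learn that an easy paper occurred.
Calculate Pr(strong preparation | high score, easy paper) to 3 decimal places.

Pr(strong preparation | high score, easy paper) ≈ 0.225

P(high score | easy paper) = 0.7×0.811 + 0.87×0.189 = 0.567700 + 0.164430 = 0.732130
Restricting to configurations with strong preparation present: 0.87×0.189 = 0.164430.
Hence the posterior is 0.164430/0.732130 ≈ 0.225.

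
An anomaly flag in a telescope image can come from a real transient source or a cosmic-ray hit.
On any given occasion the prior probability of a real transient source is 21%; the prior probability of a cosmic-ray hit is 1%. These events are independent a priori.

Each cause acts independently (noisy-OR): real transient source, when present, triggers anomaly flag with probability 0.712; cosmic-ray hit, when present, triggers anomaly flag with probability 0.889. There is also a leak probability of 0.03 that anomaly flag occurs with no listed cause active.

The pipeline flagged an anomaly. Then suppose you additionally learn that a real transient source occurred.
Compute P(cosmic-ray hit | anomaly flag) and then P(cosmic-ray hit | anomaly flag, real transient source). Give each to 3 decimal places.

P(cosmic-ray hit | anomaly flag) ≈ 0.050; P(cosmic-ray hit | anomaly flag, real transient source) ≈ 0.013

Under noisy-OR, P(anomaly flag | causes) = 1 − (1−0.03)·∏(1−qᵢ) over the active causes.
Numerator (weight on configurations with cosmic-ray hit): 0.007049 + 0.002035 = 0.009084
The normalizing constant is 0.03*0.79*0.99 + 0.89233*0.79*0.01 + 0.72064*0.21*0.99 + 0.968991*0.21*0.01 = 0.182368
Posterior = 0.009084 / 0.182368 ≈ 0.050

Now condition on the additional information:
For the numerator, keep only cosmic-ray hit=true terms: 0.968991*0.01 = 0.009690
Denominator P(anomaly flag | real transient source): 0.72064*0.99 + 0.968991*0.01 = 0.723124
Posterior = 0.009690 / 0.723124 ≈ 0.013
Conditioning on real transient source lowers the posterior on cosmic-ray hit: the classic explaining-away effect in a common-effect structure.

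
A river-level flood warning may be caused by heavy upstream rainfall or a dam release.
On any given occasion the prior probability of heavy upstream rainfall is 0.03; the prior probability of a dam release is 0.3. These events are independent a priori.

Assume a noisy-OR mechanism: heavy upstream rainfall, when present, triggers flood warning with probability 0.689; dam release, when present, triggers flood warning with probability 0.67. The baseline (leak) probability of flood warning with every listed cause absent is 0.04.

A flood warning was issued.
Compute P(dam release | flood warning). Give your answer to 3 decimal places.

P(dam release | flood warning) ≈ 0.832

Under noisy-OR, P(flood warning | causes) = 1 − (1−0.04)·∏(1−qᵢ) over the active causes.
P(flood warning) = 0.04*0.97*0.7 + 0.6832*0.97*0.3 + 0.70144*0.03*0.7 + 0.901475*0.03*0.3 = 0.027160 + 0.198811 + 0.014730 + 0.008113 = 0.248814
Restricting to configurations with dam release present: 0.198811 + 0.008113 = 0.206924.
So P(dam release | flood warning) = 0.206924/0.248814 ≈ 0.832.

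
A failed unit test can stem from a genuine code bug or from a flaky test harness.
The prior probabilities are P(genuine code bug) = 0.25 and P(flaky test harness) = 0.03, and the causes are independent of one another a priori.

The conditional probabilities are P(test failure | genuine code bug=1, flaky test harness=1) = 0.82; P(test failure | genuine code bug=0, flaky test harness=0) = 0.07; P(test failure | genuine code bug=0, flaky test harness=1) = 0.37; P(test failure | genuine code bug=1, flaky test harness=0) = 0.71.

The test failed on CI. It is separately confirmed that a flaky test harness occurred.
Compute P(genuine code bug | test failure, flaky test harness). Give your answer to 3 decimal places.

P(genuine code bug | test failure, flaky test harness) ≈ 0.425

P(test failure | flaky test harness) = 0.37·0.75 + 0.82·0.25 = 0.277500 + 0.205000 = 0.482500
Restricting to configurations with genuine code bug present: 0.82·0.25 = 0.205000.
Hence the posterior is 0.205000/0.482500 ≈ 0.425.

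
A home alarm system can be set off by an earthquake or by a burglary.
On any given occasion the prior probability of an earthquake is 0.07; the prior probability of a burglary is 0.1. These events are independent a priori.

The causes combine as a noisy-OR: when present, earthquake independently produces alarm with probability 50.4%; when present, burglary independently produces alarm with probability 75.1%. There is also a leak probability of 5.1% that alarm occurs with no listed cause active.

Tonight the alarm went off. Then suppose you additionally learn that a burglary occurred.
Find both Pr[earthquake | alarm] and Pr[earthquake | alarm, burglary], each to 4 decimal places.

Pr[earthquake | alarm] ≈ 0.2579; Pr[earthquake | alarm, burglary] ≈ 0.0800

Under noisy-OR, P(alarm | causes) = 1 − (1−0.051)·∏(1−qᵢ) over the active causes.
Numerator (weight on configurations with earthquake): 0.033346 + 0.006180 = 0.039526
Normalizer over all consistent configurations: 0.051×0.93×0.9 + 0.763699×0.93×0.1 + 0.529296×0.07×0.9 + 0.882795×0.07×0.1 = 0.153237
P(earthquake | alarm) = 0.039526/0.153237 ≈ 0.2579

Now also conditioning on burglary=true:
By total probability over both values of earthquake:
  P(alarm | burglary) = 0.763699·0.93 + 0.882795·0.07
        = 0.710240 + 0.061796 = 0.772036
Configurations with earthquake contribute 0.061796, so
  P(earthquake | alarm, burglary) = 0.061796 / 0.772036 ≈ 0.0800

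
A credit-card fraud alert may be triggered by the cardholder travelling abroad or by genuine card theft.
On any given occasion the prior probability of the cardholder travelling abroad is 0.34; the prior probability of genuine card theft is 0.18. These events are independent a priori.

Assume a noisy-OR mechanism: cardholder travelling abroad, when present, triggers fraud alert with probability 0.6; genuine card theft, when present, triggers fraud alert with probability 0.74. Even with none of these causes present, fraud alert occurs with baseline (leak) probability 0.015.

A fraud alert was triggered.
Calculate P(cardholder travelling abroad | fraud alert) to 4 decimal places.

Under noisy-OR, P(fraud alert | causes) = 1 − (1−0.015)·∏(1−qᵢ) over the active causes.
By total probability over the 4 (cardholder travelling abroad, genuine card theft) configurations:
  P(fraud alert) = 0.015·0.66·0.82 + 0.7439·0.66·0.18 + 0.606·0.34·0.82 + 0.89756·0.34·0.18
        = 0.008118 + 0.088375 + 0.168953 + 0.054931 = 0.320377
The terms with cardholder travelling abroad present sum to 0.223884, so
  P(cardholder travelling abroad | fraud alert) = 0.223884 / 0.320377 ≈ 0.6988

P(cardholder travelling abroad | fraud alert) ≈ 0.6988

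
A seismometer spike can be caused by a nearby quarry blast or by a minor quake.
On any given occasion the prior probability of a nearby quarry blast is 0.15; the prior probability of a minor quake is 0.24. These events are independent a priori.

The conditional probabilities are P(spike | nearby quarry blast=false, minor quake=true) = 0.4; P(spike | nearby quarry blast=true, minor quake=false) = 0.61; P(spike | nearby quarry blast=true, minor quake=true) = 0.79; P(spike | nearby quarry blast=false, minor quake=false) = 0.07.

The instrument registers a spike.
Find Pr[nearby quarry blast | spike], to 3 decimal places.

P(spike) = 0.07*0.85*0.76 + 0.4*0.85*0.24 + 0.61*0.15*0.76 + 0.79*0.15*0.24 = 0.045220 + 0.081600 + 0.069540 + 0.028440 = 0.224800
Of this, 0.097980 comes from 0.069540 + 0.028440 (the nearby quarry blast=true cases).
Hence the posterior is 0.097980/0.224800 ≈ 0.436.

Pr[nearby quarry blast | spike] ≈ 0.436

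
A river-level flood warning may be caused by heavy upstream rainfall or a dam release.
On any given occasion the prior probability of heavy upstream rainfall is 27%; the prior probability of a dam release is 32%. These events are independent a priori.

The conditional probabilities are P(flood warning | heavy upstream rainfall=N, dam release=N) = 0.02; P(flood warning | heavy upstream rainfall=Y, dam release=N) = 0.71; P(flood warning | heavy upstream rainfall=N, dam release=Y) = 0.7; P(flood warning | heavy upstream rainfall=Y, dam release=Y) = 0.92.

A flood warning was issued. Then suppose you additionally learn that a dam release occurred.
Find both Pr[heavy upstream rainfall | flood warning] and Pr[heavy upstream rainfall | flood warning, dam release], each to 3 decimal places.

By total probability over the 4 (heavy upstream rainfall, dam release) configurations:
  P(flood warning) = 0.02*0.73*0.68 + 0.7*0.73*0.32 + 0.71*0.27*0.68 + 0.92*0.27*0.32
        = 0.009928 + 0.163520 + 0.130356 + 0.079488 = 0.383292
Configurations with heavy upstream rainfall contribute 0.209844, so
  P(heavy upstream rainfall | flood warning) = 0.209844 / 0.383292 ≈ 0.547

Now also conditioning on dam release=true:
P(flood warning | dam release) = 0.7·0.73 + 0.92·0.27 = 0.511000 + 0.248400 = 0.759400
Restricting to configurations with heavy upstream rainfall present: 0.92·0.27 = 0.248400.
P(heavy upstream rainfall | flood warning, dam release) = 0.248400 / 0.759400 ≈ 0.327
The drop from 0.547 to 0.327 is the explaining-away (discounting) effect.

Pr[heavy upstream rainfall | flood warning] ≈ 0.547; Pr[heavy upstream rainfall | flood warning, dam release] ≈ 0.327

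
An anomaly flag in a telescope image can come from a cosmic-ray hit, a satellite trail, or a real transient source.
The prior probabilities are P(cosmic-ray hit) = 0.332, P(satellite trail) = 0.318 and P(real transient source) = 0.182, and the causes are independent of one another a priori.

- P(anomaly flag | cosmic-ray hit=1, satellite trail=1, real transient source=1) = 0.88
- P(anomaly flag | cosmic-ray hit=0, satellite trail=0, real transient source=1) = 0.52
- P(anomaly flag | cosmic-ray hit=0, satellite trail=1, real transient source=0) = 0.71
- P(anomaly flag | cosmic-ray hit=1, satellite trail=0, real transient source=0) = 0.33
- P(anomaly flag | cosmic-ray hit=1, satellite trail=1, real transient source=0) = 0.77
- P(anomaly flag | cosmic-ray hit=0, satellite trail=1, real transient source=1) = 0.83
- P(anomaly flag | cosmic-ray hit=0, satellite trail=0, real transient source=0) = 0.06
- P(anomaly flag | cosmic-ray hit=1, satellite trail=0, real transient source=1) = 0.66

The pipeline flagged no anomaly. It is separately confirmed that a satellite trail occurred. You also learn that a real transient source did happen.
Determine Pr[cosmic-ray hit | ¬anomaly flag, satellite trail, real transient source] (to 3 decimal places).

Pr[cosmic-ray hit | ¬anomaly flag, satellite trail, real transient source] ≈ 0.260

For the numerator, keep only cosmic-ray hit=true terms: 0.12*0.332 = 0.039840
Denominator P(¬anomaly flag | satellite trail, real transient source): 0.17*0.668 + 0.12*0.332 = 0.153400
P(cosmic-ray hit | ¬anomaly flag, satellite trail, real transient source) = 0.039840/0.153400 ≈ 0.260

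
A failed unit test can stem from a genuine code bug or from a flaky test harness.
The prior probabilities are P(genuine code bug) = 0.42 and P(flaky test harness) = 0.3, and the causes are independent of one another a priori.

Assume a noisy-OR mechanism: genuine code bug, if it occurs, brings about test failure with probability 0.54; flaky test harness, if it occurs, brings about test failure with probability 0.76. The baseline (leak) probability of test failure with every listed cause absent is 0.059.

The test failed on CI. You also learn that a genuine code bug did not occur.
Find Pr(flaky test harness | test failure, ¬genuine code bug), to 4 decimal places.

Under noisy-OR, P(test failure | causes) = 1 − (1−0.059)·∏(1−qᵢ) over the active causes.
P(test failure | ¬genuine code bug) = 0.059×0.7 + 0.77416×0.3 = 0.041300 + 0.232248 = 0.273548
Restricting to configurations with flaky test harness present: 0.77416×0.3 = 0.232248.
Hence the posterior is 0.232248/0.273548 ≈ 0.8490.

Pr(flaky test harness | test failure, ¬genuine code bug) ≈ 0.8490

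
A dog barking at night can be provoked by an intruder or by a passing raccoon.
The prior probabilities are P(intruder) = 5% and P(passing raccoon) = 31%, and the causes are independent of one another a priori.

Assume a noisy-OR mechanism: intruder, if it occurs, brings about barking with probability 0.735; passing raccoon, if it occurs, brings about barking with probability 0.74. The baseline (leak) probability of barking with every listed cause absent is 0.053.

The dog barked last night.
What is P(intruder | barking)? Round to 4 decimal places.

Under noisy-OR, P(barking | causes) = 1 − (1−0.053)·∏(1−qᵢ) over the active causes.
Numerator (weight on configurations with intruder): 0.025842 + 0.014489 = 0.040331
The normalizing constant is 0.053·0.95·0.69 + 0.75378·0.95·0.31 + 0.749045·0.05·0.69 + 0.934752·0.05·0.31 = 0.297060
Posterior = 0.040331 / 0.297060 ≈ 0.1358

P(intruder | barking) ≈ 0.1358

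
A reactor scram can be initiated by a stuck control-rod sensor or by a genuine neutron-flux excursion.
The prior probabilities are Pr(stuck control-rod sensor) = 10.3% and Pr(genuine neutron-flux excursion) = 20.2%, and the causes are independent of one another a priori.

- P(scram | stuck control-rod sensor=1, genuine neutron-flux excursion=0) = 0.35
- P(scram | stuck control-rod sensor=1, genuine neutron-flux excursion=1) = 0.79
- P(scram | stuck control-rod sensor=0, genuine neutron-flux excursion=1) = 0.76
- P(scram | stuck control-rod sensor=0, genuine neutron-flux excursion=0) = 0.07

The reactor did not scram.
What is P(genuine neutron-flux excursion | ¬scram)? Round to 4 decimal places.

P(genuine neutron-flux excursion | ¬scram) ≈ 0.0624

Weight on genuine neutron-flux excursion=true, given the evidence: 0.043487 + 0.004369 = 0.047856
Normalizer over all consistent configurations: 0.93×0.897×0.798 + 0.24×0.897×0.202 + 0.65×0.103×0.798 + 0.21×0.103×0.202 = 0.766982
Posterior = 0.047856 / 0.766982 ≈ 0.0624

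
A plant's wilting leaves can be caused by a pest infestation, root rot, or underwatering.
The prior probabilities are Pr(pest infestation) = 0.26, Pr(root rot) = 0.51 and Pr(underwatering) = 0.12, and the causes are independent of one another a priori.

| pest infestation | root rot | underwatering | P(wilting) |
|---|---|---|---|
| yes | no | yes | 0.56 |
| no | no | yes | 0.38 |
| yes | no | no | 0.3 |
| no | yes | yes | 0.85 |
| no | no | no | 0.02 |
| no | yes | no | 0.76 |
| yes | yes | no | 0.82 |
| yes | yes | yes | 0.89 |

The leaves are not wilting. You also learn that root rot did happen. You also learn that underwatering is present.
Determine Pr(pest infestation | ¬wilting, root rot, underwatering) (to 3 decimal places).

Sum P(¬wilting|·) weighted by the priors over both values of pest infestation:
  P(¬wilting | root rot, underwatering) = 0.15·0.74 + 0.11·0.26
        = 0.111000 + 0.028600 = 0.139600
Configurations with pest infestation contribute 0.028600, so
  P(pest infestation | ¬wilting, root rot, underwatering) = 0.028600 / 0.139600 ≈ 0.205

Pr(pest infestation | ¬wilting, root rot, underwatering) ≈ 0.205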